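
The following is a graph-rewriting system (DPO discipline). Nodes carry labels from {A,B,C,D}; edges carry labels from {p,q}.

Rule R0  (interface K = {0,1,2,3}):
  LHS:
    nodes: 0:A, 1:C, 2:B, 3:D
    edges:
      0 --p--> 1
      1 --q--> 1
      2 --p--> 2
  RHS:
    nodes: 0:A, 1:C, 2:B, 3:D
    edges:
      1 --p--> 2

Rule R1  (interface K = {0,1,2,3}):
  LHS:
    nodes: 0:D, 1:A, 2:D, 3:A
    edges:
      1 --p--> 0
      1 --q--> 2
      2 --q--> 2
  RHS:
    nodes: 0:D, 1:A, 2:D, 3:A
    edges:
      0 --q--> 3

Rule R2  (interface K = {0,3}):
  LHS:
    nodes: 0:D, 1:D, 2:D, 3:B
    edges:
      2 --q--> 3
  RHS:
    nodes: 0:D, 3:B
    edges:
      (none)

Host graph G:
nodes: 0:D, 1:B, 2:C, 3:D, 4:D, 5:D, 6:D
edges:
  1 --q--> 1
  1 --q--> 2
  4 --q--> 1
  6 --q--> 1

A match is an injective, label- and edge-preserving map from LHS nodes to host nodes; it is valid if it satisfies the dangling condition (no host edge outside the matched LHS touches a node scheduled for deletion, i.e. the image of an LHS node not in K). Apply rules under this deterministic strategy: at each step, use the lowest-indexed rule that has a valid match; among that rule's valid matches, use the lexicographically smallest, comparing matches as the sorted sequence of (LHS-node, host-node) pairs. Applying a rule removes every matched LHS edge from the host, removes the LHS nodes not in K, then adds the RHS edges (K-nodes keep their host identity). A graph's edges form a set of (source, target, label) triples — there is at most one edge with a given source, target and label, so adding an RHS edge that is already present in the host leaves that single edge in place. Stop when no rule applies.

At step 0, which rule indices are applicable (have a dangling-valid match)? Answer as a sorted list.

R0: no valid match — LHS pattern not found
R1: no valid match — LHS pattern not found
R2: 18 valid matches — {0↦0, 1↦3, 2↦4, 3↦1}, {0↦0, 1↦3, 2↦6, 3↦1}, {0↦0, 1↦5, 2↦4, 3↦1} (+15 more)

Answer: [R2]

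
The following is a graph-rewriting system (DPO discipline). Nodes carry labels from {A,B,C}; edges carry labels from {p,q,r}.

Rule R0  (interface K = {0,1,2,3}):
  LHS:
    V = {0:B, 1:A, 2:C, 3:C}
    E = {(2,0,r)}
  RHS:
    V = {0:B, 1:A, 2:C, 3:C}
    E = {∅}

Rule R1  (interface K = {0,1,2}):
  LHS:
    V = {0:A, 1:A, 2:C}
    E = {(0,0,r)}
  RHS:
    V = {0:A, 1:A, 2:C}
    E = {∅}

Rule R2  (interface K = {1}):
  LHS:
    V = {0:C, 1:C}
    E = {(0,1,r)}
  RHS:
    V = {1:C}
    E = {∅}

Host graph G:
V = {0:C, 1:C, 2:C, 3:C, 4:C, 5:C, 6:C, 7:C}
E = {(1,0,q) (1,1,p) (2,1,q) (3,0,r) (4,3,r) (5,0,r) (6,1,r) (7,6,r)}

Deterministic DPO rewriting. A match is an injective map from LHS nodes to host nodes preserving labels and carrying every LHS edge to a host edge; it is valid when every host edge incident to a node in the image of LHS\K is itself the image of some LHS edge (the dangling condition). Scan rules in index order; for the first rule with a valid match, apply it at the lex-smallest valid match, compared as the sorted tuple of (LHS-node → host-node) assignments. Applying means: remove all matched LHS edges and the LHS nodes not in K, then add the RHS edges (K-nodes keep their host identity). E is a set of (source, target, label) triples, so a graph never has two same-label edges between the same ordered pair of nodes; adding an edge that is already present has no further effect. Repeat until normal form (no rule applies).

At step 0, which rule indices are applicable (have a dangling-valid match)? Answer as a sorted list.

Answer: [R2]

Derivation:
R0: no valid match — LHS pattern not found
R1: no valid match — LHS pattern not found
R2: 3 valid matches — {0↦4, 1↦3}, {0↦5, 1↦0}, {0↦7, 1↦6}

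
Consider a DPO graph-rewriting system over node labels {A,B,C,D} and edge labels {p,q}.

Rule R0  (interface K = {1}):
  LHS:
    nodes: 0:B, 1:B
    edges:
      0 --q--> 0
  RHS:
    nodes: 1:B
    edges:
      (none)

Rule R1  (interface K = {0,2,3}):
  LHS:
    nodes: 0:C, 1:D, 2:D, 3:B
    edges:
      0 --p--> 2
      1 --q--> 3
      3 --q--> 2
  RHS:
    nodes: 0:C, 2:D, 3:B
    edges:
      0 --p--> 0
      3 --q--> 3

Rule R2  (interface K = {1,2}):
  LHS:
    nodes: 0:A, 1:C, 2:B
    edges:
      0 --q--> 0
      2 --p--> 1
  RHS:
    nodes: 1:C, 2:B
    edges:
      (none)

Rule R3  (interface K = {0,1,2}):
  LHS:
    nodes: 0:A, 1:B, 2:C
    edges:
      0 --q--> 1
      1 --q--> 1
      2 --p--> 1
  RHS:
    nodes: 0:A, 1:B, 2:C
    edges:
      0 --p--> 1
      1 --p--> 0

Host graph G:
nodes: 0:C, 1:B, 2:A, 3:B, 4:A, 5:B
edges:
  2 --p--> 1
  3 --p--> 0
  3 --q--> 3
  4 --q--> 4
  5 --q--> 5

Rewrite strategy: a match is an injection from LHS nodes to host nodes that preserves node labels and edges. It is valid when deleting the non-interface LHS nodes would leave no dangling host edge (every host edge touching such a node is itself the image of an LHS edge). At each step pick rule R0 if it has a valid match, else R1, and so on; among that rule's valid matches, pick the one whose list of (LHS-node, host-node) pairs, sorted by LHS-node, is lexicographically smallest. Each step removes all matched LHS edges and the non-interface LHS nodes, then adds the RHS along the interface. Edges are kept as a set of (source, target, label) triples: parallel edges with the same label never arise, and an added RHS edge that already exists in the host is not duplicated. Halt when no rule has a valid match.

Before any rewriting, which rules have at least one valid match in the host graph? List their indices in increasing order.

Answer: [R0,R2]

Rewrite trace:
R0: 2 valid matches — {0↦5, 1↦1}, {0↦5, 1↦3}
R1: no valid match — LHS pattern not found
R2: 1 valid match — {0↦4, 1↦0, 2↦3}
R3: no valid match — LHS pattern not found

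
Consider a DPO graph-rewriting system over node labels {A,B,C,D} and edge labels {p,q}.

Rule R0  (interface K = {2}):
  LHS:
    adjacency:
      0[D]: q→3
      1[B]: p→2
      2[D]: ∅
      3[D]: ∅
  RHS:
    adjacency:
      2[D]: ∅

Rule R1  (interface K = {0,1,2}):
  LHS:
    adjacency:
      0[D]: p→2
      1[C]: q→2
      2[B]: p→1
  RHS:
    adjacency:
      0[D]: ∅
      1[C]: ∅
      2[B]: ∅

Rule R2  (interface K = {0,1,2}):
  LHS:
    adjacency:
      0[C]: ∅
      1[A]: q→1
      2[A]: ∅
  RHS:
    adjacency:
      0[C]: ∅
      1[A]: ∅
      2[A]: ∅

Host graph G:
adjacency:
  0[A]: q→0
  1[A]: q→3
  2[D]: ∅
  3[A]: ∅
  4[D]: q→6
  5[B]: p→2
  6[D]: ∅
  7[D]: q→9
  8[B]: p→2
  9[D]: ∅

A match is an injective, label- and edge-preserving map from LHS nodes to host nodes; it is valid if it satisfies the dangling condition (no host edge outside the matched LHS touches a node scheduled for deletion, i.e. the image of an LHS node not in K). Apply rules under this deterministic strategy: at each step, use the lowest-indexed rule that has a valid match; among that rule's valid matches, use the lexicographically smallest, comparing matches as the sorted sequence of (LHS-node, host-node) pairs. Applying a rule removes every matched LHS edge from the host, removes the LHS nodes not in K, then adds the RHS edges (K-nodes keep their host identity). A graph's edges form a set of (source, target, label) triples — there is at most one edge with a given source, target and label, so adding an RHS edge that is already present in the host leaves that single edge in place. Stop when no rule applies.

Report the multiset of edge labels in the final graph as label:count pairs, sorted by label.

Answer: q:2

Rewrite trace:
start.  V:10 E:6  edges: 0-q->0 1-q->3 4-q->6 5-p->2 7-q->9 8-p->2
1. fire R0 via {0↦4, 1↦5, 2↦2, 3↦6}  →  V:7 E:4  edges: 0-q->0 1-q->3 7-q->9 8-p->2
2. fire R0 via {0↦7, 1↦8, 2↦2, 3↦9}  →  V:4 E:2  edges: 0-q->0 1-q->3
final graph: no rule applies after step 2
NF edges: [(0, 0, 'q'), (1, 3, 'q')]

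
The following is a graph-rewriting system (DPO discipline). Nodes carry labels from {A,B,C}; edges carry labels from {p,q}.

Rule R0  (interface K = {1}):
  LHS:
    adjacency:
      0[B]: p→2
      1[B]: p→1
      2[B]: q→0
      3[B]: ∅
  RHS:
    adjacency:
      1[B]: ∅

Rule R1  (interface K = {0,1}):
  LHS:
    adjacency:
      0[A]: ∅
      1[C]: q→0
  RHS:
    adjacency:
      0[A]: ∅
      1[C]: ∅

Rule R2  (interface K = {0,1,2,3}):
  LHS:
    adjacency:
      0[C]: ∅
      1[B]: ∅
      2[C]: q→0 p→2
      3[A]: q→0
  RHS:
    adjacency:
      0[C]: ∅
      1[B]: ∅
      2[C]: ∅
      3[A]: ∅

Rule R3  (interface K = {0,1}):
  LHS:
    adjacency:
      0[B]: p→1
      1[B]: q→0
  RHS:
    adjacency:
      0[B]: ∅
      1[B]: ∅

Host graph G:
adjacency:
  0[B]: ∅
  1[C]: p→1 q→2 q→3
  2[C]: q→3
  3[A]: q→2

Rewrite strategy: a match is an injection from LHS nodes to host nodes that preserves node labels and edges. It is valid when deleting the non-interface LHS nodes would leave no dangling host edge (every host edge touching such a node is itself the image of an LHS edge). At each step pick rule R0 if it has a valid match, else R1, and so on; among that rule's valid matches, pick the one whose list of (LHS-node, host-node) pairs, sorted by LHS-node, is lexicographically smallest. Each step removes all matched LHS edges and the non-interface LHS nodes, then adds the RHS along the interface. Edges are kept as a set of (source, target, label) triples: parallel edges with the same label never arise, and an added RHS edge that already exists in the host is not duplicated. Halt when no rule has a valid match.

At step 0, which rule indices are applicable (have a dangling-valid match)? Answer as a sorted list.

R0: no valid match — LHS pattern not found
R1: 2 valid matches — {0↦3, 1↦1}, {0↦3, 1↦2}
R2: 1 valid match — {0↦2, 1↦0, 2↦1, 3↦3}
R3: no valid match — LHS pattern not found

Answer: [R1,R2]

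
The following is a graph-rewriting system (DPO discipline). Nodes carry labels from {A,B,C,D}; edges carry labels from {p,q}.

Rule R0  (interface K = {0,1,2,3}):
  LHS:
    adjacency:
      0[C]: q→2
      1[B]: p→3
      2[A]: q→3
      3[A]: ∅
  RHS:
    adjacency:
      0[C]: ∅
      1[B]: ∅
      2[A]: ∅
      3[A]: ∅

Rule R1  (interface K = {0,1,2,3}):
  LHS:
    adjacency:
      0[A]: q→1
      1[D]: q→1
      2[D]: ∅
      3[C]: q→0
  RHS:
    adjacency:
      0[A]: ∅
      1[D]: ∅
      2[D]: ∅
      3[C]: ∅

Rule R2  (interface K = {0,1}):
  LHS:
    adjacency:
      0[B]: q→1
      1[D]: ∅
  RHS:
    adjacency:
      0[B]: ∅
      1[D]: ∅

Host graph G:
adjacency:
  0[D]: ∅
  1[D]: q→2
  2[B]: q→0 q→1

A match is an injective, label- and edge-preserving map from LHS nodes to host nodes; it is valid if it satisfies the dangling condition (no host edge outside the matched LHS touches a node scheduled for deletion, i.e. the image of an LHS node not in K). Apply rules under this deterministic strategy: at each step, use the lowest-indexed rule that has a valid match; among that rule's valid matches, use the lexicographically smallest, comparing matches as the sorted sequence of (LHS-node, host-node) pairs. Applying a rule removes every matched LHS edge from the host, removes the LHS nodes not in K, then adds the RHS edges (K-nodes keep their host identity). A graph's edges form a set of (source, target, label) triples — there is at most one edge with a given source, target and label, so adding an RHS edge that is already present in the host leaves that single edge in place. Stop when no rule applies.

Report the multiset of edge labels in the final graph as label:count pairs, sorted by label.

start.  V:3 E:3  edges: 1-q->2 2-q->0 2-q->1
1. fire R2 via {0↦2, 1↦0}  →  V:3 E:2  edges: 1-q->2 2-q->1
2. fire R2 via {0↦2, 1↦1}  →  V:3 E:1  edges: 1-q->2
normal form: no rule applies after step 2
NF edges: [(1, 2, 'q')]

Answer: q:1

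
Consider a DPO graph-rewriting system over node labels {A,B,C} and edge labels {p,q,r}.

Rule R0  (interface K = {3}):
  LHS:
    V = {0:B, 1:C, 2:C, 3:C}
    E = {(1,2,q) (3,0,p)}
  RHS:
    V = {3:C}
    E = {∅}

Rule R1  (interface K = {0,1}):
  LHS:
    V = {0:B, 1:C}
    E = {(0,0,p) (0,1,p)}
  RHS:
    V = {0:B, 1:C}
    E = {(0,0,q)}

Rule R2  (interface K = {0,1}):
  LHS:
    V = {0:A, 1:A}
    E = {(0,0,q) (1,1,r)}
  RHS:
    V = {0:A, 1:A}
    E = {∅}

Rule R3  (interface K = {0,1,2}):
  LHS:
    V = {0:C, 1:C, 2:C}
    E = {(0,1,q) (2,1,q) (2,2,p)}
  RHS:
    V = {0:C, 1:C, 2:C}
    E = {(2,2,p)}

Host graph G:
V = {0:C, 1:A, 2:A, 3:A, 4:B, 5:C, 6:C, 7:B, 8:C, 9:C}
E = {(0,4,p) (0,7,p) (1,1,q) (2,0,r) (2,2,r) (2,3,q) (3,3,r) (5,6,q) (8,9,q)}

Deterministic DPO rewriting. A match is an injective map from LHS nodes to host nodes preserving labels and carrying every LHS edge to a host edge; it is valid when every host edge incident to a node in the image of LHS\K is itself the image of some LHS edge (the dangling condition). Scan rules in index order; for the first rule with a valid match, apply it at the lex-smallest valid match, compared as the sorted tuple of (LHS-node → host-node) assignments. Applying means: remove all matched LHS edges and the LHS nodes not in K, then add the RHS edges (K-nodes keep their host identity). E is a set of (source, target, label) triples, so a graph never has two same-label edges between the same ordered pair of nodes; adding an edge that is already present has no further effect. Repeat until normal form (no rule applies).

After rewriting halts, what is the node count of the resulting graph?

start.  V:10 E:9  edges: 0-p->4 0-p->7 1-q->1 2-r->0 2-r->2 2-q->3 3-r->3 5-q->6 8-q->9
1. fire R0 via {0↦4, 1↦5, 2↦6, 3↦0}  →  V:7 E:7  edges: 0-p->7 1-q->1 2-r->0 2-r->2 2-q->3 3-r->3 8-q->9
2. fire R0 via {0↦7, 1↦8, 2↦9, 3↦0}  →  V:4 E:5  edges: 1-q->1 2-r->0 2-r->2 2-q->3 3-r->3
3. fire R2 via {0↦1, 1↦2}  →  V:4 E:3  edges: 2-r->0 2-q->3 3-r->3
final graph: no rule applies after step 3
NF nodes: {0:C, 1:A, 2:A, 3:A}

Answer: 4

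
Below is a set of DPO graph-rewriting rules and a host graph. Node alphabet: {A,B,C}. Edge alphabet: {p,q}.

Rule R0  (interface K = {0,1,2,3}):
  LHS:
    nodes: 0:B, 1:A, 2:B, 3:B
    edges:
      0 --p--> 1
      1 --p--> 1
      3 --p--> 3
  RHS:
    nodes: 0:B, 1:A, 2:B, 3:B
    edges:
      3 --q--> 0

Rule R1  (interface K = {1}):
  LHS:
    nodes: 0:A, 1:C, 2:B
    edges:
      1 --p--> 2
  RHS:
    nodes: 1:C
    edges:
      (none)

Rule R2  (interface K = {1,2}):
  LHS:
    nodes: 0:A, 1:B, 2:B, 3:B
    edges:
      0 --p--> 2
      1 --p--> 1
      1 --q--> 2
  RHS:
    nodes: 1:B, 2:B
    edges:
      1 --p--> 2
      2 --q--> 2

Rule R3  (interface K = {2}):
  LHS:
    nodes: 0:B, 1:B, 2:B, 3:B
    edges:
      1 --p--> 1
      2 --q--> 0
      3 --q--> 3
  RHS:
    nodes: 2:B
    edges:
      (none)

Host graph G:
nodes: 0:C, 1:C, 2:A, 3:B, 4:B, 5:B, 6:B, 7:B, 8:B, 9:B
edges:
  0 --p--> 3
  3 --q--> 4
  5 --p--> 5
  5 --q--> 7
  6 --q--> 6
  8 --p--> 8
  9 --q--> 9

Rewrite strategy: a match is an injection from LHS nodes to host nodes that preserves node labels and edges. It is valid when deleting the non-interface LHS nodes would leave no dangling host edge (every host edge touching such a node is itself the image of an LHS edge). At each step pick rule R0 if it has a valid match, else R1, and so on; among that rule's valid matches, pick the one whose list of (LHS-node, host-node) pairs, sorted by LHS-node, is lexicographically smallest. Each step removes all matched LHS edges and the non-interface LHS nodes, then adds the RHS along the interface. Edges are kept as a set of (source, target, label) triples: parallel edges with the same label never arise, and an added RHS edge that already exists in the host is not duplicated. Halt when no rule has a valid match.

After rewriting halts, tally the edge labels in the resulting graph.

Answer: p:1 q:2

Derivation:
[0] host  ⇒  10 nodes, 7 edges  {0-p->3 3-q->4 5-p->5 5-q->7 6-q->6 8-p->8 9-q->9}
[1] R3 @ {0↦4, 1↦8, 2↦3, 3↦6}  ⇒  7 nodes, 4 edges  {0-p->3 5-p->5 5-q->7 9-q->9}
[2] R1 @ {0↦2, 1↦0, 2↦3}  ⇒  5 nodes, 3 edges  {5-p->5 5-q->7 9-q->9}
final graph: no rule applies after step 2
NF edges: [(5, 5, 'p'), (5, 7, 'q'), (9, 9, 'q')]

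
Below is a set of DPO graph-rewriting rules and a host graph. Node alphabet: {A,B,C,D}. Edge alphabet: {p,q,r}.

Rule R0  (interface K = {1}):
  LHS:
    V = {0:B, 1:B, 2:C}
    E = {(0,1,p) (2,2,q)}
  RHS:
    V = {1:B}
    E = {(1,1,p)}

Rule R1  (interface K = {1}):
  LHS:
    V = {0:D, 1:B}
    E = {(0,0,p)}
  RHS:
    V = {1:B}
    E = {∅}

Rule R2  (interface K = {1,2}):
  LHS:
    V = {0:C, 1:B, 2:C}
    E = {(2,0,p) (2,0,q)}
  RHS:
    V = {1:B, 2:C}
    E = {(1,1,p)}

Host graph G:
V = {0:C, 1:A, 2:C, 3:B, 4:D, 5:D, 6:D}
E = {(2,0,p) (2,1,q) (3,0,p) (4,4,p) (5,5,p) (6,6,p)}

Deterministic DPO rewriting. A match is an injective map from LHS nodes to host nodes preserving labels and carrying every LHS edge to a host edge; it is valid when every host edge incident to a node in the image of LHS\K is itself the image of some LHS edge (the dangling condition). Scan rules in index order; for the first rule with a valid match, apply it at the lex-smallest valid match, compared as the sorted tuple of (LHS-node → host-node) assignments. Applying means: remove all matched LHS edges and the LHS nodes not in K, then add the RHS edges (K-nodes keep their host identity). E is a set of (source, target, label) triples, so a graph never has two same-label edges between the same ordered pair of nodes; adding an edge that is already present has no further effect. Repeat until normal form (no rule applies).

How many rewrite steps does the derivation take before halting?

start.  V:7 E:6  edges: 2-p->0 2-q->1 3-p->0 4-p->4 5-p->5 6-p->6
1. fire R1 via {0↦4, 1↦3}  →  V:6 E:5  edges: 2-p->0 2-q->1 3-p->0 5-p->5 6-p->6
2. fire R1 via {0↦5, 1↦3}  →  V:5 E:4  edges: 2-p->0 2-q->1 3-p->0 6-p->6
3. fire R1 via {0↦6, 1↦3}  →  V:4 E:3  edges: 2-p->0 2-q->1 3-p->0
final graph: no rule applies after step 3

Answer: 3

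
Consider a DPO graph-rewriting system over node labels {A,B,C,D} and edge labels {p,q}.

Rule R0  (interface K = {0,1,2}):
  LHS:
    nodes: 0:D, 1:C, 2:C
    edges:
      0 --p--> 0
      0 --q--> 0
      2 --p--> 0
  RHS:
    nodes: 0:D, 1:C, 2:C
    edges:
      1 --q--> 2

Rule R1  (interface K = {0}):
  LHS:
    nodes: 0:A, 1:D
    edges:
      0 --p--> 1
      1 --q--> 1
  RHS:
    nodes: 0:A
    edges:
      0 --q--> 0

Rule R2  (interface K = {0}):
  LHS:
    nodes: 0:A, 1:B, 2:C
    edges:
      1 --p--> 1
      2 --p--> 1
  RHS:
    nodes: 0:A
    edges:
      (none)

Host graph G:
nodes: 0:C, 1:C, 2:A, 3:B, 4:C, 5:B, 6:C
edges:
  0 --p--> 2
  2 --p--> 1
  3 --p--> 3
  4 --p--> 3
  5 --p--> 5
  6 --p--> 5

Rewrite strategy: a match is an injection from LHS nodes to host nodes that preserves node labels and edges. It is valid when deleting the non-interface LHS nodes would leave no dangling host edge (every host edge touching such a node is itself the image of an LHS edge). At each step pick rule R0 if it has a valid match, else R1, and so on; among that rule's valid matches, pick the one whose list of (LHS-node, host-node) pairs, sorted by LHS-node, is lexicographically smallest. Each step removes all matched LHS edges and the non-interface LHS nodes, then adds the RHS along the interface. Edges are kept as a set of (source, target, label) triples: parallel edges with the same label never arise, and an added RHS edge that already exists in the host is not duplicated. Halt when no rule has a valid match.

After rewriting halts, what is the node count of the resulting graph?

initial: |V|=7 |E|=6  E = 0-p->2 2-p->1 3-p->3 4-p->3 5-p->5 6-p->5
step 1: apply R2 at {0↦2, 1↦3, 2↦4}  → |V|=5 |E|=4  E = 0-p->2 2-p->1 5-p->5 6-p->5
step 2: apply R2 at {0↦2, 1↦5, 2↦6}  → |V|=3 |E|=2  E = 0-p->2 2-p->1
final graph: no rule applies after step 2
NF nodes: {0:C, 1:C, 2:A}

Answer: 3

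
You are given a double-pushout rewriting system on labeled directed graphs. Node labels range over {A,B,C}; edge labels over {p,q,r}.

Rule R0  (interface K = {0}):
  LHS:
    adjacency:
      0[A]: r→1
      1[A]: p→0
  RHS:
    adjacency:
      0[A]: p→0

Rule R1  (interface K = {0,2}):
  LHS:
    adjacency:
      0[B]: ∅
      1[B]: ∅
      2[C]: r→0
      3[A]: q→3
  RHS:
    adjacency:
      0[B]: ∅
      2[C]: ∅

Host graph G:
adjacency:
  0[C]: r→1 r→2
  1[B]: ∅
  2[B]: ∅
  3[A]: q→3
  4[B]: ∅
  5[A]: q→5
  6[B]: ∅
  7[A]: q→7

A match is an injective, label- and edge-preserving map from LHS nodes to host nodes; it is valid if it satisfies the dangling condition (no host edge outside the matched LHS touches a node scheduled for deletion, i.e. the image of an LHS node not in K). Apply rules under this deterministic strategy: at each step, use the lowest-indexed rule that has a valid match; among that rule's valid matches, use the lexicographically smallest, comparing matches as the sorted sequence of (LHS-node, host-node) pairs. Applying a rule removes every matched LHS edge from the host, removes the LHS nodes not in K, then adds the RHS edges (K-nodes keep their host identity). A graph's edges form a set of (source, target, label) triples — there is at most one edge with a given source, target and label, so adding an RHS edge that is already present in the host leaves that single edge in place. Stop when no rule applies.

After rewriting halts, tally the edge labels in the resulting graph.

start.  V:8 E:5  edges: 0-r->1 0-r->2 3-q->3 5-q->5 7-q->7
1. fire R1 via {0↦1, 1↦4, 2↦0, 3↦3}  →  V:6 E:3  edges: 0-r->2 5-q->5 7-q->7
2. fire R1 via {0↦2, 1↦1, 2↦0, 3↦5}  →  V:4 E:1  edges: 7-q->7
normal form: no rule applies after step 2
NF edges: [(7, 7, 'q')]

Answer: q:1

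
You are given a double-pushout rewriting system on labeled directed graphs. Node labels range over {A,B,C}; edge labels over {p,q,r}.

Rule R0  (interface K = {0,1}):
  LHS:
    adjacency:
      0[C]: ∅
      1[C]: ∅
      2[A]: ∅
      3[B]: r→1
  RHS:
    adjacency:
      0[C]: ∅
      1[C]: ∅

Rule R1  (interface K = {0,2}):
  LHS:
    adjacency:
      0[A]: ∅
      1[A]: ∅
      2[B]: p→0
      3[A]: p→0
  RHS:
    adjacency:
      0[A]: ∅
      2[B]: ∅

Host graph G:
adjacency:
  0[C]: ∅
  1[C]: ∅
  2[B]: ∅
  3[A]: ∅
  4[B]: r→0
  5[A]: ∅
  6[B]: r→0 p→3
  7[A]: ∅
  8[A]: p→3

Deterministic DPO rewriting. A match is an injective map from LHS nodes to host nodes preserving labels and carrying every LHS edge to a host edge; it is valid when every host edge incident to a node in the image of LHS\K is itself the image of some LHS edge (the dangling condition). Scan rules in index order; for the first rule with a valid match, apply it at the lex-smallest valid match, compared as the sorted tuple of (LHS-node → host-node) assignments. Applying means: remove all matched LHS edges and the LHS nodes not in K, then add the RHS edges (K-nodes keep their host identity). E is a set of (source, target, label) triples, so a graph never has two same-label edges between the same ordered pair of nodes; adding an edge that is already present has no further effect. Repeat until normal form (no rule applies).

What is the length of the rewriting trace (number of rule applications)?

Answer: 3

Rewrite trace:
initial: |V|=9 |E|=4  E = 4-r->0 6-r->0 6-p->3 8-p->3
step 1: apply R0 at {0↦1, 1↦0, 2↦5, 3↦4}  → |V|=7 |E|=3  E = 6-r->0 6-p->3 8-p->3
step 2: apply R1 at {0↦3, 1↦7, 2↦6, 3↦8}  → |V|=5 |E|=1  E = 6-r->0
step 3: apply R0 at {0↦1, 1↦0, 2↦3, 3↦6}  → |V|=3 |E|=0  E = ∅
halt: no rule applies after step 3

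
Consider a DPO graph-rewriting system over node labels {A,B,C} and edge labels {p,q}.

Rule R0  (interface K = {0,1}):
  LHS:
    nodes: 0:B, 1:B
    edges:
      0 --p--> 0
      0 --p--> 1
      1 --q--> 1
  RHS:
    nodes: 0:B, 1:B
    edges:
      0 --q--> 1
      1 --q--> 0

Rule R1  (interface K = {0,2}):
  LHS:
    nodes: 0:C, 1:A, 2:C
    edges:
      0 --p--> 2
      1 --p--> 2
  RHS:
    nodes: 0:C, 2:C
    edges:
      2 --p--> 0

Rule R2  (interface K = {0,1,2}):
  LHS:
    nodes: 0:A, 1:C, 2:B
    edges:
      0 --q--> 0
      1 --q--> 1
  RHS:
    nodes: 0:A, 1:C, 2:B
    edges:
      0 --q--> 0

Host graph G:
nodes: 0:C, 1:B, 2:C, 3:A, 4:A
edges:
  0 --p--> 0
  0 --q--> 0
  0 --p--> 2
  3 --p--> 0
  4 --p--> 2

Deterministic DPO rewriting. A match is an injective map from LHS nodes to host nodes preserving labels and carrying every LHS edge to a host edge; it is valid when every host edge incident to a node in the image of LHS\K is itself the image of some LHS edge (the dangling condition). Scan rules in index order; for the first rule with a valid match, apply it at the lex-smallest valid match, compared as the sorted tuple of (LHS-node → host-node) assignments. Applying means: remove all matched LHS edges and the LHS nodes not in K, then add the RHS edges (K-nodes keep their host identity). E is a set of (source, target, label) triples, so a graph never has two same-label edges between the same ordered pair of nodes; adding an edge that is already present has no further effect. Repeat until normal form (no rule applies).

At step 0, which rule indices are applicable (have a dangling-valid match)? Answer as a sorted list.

R0: no valid match — LHS pattern not found
R1: 1 valid match — {0↦0, 1↦4, 2↦2}
R2: no valid match — LHS pattern not found

Answer: [R1]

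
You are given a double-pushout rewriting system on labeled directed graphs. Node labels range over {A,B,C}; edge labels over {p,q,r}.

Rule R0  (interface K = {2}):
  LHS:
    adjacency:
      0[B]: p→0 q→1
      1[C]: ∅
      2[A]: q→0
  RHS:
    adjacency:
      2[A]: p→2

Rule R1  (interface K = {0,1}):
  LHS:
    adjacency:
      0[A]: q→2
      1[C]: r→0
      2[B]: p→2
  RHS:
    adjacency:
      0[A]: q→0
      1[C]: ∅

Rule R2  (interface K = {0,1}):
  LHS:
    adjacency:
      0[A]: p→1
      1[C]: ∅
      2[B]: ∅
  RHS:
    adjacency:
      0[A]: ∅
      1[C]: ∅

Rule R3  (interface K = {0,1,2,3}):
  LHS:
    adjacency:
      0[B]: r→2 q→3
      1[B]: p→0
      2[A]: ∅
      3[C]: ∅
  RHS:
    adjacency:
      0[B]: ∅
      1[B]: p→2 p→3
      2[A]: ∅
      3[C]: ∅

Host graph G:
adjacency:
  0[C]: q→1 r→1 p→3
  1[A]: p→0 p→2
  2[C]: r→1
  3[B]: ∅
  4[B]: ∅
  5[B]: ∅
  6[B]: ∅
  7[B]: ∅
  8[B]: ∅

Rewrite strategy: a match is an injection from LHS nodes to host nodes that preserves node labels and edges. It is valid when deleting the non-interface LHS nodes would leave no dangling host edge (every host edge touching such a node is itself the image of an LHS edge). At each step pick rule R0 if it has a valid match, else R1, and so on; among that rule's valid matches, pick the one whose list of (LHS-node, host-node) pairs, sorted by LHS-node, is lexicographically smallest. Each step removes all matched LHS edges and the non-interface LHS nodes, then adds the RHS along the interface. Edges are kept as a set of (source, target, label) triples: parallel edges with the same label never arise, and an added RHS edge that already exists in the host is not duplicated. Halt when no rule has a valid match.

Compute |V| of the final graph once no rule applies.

Answer: 7

Derivation:
initial: |V|=9 |E|=6  E = 0-q->1 0-r->1 0-p->3 1-p->0 1-p->2 2-r->1
step 1: apply R2 at {0↦1, 1↦0, 2↦4}  → |V|=8 |E|=5  E = 0-q->1 0-r->1 0-p->3 1-p->2 2-r->1
step 2: apply R2 at {0↦1, 1↦2, 2↦5}  → |V|=7 |E|=4  E = 0-q->1 0-r->1 0-p->3 2-r->1
normal form: no rule applies after step 2
NF nodes: {0:C, 1:A, 2:C, 3:B, 6:B, 7:B, 8:B}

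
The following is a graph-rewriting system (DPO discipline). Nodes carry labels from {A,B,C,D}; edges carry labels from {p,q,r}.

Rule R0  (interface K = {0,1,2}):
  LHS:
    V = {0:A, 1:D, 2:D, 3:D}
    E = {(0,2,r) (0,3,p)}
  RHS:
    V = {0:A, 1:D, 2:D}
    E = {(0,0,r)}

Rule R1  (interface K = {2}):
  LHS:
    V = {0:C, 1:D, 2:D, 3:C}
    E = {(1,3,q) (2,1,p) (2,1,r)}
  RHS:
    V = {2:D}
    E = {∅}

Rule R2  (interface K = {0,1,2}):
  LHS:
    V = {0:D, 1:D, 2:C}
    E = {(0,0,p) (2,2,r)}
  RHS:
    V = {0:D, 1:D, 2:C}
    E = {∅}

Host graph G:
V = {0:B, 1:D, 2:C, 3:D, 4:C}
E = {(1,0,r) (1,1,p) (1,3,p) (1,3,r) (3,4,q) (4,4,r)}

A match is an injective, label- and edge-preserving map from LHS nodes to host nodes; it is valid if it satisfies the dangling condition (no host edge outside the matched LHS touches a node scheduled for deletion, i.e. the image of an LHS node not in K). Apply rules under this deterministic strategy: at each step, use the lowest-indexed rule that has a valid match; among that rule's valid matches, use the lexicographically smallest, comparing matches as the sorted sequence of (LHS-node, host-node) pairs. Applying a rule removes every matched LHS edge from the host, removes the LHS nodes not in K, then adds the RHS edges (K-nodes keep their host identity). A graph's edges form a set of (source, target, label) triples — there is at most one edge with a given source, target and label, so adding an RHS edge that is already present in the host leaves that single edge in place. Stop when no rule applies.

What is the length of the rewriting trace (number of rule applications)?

Answer: 2

Steps:
start.  V:5 E:6  edges: 1-r->0 1-p->1 1-p->3 1-r->3 3-q->4 4-r->4
1. fire R2 via {0↦1, 1↦3, 2↦4}  →  V:5 E:4  edges: 1-r->0 1-p->3 1-r->3 3-q->4
2. fire R1 via {0↦2, 1↦3, 2↦1, 3↦4}  →  V:2 E:1  edges: 1-r->0
normal form: no rule applies after step 2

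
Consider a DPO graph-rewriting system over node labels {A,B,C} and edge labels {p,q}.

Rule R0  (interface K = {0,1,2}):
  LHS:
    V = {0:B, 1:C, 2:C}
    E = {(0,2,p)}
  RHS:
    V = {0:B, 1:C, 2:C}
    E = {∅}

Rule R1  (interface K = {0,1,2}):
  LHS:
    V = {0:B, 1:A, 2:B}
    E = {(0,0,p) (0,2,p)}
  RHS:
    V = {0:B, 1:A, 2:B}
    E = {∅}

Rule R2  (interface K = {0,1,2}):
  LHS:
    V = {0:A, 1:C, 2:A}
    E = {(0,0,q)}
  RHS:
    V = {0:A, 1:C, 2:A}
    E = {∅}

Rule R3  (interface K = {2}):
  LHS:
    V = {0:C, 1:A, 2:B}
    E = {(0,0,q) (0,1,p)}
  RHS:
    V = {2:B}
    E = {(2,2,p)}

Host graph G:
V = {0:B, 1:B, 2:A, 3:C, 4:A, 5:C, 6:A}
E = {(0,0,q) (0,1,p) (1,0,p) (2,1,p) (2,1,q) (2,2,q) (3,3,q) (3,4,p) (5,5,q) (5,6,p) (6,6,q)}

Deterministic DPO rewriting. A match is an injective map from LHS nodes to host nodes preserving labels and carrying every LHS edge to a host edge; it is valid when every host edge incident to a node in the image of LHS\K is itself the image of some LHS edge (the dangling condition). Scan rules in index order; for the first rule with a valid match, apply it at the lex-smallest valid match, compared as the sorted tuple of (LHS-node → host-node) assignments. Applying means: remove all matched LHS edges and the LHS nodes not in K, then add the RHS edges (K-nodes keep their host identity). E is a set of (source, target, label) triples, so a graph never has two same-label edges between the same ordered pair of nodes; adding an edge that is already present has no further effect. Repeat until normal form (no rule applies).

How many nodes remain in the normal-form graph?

[0] host  ⇒  7 nodes, 11 edges  {0-q->0 0-p->1 1-p->0 2-p->1 2-q->1 2-q->2 3-q->3 3-p->4 5-q->5 5-p->6 6-q->6}
[1] R2 @ {0↦2, 1↦3, 2↦4}  ⇒  7 nodes, 10 edges  {0-q->0 0-p->1 1-p->0 2-p->1 2-q->1 3-q->3 3-p->4 5-q->5 5-p->6 6-q->6}
[2] R2 @ {0↦6, 1↦3, 2↦2}  ⇒  7 nodes, 9 edges  {0-q->0 0-p->1 1-p->0 2-p->1 2-q->1 3-q->3 3-p->4 5-q->5 5-p->6}
[3] R3 @ {0↦3, 1↦4, 2↦0}  ⇒  5 nodes, 8 edges  {0-p->0 0-q->0 0-p->1 1-p->0 2-p->1 2-q->1 5-q->5 5-p->6}
[4] R1 @ {0↦0, 1↦2, 2↦1}  ⇒  5 nodes, 6 edges  {0-q->0 1-p->0 2-p->1 2-q->1 5-q->5 5-p->6}
[5] R3 @ {0↦5, 1↦6, 2↦0}  ⇒  3 nodes, 5 edges  {0-p->0 0-q->0 1-p->0 2-p->1 2-q->1}
normal form: no rule applies after step 5
NF nodes: {0:B, 1:B, 2:A}

Answer: 3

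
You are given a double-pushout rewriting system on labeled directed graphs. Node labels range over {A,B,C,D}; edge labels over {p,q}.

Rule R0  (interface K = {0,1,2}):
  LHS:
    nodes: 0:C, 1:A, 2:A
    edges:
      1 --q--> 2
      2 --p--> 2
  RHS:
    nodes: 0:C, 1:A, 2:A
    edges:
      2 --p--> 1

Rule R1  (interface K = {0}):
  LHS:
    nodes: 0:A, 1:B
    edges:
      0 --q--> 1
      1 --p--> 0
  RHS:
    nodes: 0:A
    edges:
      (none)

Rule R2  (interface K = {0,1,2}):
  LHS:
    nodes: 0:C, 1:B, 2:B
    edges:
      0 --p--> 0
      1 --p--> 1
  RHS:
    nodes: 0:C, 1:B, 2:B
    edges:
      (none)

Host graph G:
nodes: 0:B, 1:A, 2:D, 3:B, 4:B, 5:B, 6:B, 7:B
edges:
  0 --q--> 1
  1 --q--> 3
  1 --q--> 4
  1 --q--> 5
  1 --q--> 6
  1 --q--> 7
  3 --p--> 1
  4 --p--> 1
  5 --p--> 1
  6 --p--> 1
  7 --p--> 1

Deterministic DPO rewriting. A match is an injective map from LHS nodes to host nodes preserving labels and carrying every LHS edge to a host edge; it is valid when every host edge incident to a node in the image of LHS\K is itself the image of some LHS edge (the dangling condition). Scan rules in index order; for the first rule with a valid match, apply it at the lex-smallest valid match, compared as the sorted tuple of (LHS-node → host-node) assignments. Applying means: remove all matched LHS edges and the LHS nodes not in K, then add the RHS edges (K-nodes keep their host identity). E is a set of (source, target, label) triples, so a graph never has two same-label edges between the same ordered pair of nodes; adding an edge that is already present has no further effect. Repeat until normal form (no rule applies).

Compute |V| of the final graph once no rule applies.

start.  V:8 E:11  edges: 0-q->1 1-q->3 1-q->4 1-q->5 1-q->6 1-q->7 3-p->1 4-p->1 5-p->1 6-p->1 7-p->1
1. fire R1 via {0↦1, 1↦3}  →  V:7 E:9  edges: 0-q->1 1-q->4 1-q->5 1-q->6 1-q->7 4-p->1 5-p->1 6-p->1 7-p->1
2. fire R1 via {0↦1, 1↦4}  →  V:6 E:7  edges: 0-q->1 1-q->5 1-q->6 1-q->7 5-p->1 6-p->1 7-p->1
3. fire R1 via {0↦1, 1↦5}  →  V:5 E:5  edges: 0-q->1 1-q->6 1-q->7 6-p->1 7-p->1
4. fire R1 via {0↦1, 1↦6}  →  V:4 E:3  edges: 0-q->1 1-q->7 7-p->1
5. fire R1 via {0↦1, 1↦7}  →  V:3 E:1  edges: 0-q->1
normal form: no rule applies after step 5
NF nodes: {0:B, 1:A, 2:D}

Answer: 3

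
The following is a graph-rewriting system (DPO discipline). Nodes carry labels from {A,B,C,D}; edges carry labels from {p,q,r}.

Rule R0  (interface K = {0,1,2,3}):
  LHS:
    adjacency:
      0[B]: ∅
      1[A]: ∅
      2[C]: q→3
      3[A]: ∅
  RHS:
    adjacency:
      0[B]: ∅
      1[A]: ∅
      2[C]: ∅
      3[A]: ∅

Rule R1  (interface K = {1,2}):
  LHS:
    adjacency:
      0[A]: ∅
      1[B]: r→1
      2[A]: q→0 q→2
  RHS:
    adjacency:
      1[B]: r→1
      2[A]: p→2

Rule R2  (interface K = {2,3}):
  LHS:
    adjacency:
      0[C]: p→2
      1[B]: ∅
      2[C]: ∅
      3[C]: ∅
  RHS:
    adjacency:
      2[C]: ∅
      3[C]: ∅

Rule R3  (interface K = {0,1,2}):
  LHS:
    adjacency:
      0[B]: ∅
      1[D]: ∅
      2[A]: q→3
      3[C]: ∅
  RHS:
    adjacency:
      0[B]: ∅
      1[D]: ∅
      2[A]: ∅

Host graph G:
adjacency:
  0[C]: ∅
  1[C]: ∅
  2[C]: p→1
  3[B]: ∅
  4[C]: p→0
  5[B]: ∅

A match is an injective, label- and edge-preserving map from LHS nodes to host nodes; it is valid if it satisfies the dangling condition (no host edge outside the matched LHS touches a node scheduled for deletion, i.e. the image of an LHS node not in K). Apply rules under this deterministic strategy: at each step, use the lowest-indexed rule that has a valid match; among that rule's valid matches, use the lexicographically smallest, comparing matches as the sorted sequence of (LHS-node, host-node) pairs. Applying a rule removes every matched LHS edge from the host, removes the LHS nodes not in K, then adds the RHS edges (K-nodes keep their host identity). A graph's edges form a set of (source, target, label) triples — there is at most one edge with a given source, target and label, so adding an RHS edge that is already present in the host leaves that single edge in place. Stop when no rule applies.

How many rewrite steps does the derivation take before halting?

Answer: 2

Derivation:
initial: |V|=6 |E|=2  E = 2-p->1 4-p->0
step 1: apply R2 at {0↦2, 1↦3, 2↦1, 3↦0}  → |V|=4 |E|=1  E = 4-p->0
step 2: apply R2 at {0↦4, 1↦5, 2↦0, 3↦1}  → |V|=2 |E|=0  E = ∅
halt: no rule applies after step 2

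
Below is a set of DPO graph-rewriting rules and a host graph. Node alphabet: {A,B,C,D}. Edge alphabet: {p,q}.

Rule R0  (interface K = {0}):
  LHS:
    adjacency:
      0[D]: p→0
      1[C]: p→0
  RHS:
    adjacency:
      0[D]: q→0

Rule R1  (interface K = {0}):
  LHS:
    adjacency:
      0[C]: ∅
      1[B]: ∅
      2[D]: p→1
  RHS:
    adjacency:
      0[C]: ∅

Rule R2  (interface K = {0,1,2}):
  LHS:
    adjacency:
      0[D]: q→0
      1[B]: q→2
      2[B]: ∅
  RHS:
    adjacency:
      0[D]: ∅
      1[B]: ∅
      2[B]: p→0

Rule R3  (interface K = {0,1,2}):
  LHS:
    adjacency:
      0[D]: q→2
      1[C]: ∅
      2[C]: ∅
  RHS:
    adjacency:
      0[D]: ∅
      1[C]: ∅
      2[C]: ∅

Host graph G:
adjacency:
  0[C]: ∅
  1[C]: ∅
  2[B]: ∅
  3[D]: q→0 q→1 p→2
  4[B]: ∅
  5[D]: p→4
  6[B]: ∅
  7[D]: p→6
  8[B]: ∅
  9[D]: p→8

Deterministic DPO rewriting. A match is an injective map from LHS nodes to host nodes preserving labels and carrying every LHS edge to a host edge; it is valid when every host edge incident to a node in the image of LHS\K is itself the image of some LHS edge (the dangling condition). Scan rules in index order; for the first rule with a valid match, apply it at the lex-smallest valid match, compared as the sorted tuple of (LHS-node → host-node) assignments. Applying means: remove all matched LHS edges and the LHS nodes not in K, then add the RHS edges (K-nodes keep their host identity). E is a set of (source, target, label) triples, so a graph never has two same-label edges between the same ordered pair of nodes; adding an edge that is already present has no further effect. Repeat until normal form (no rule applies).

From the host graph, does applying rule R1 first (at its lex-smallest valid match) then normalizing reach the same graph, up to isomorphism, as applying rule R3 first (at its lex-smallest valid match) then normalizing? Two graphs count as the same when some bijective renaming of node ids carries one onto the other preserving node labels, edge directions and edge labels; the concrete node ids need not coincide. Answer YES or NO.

Answer: YES

Steps:
branch R1-first: apply at {0↦0, 1↦4, 2↦5} → |E|=5, then 5 more step(s) → NF |V|=2 |E|=0 V={0:C, 1:C} E=∅
branch R3-first: apply at {0↦3, 1↦0, 2↦1} → |E|=5, then 5 more step(s) → NF |V|=2 |E|=0 V={0:C, 1:C} E=∅
graphs isomorphic (equal up to label-preserving node renaming)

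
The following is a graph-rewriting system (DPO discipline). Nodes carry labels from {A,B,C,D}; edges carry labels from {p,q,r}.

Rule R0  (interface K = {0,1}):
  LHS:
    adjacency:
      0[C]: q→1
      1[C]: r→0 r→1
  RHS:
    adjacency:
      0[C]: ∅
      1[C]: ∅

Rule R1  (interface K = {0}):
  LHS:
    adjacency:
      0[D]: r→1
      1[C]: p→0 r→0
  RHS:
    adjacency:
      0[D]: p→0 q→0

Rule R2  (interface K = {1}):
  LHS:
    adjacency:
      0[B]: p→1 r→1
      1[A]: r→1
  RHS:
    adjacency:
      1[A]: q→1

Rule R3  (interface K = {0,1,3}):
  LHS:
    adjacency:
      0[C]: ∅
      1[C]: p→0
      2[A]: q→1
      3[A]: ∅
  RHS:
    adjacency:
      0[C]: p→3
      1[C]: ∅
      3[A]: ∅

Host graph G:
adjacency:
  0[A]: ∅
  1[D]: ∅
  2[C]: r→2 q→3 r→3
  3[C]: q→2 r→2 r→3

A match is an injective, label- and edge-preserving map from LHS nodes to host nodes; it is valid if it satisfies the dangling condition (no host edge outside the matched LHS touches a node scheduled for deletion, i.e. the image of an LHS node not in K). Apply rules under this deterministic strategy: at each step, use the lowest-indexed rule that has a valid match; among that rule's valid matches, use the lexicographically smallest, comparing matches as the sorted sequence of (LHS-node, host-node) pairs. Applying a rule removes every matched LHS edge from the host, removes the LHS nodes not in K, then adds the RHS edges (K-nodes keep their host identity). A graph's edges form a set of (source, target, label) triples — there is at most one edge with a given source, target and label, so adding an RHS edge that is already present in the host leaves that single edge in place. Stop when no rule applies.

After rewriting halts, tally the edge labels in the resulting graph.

Answer: (no edges)

Derivation:
initial: |V|=4 |E|=6  E = 2-r->2 2-q->3 2-r->3 3-q->2 3-r->2 3-r->3
step 1: apply R0 at {0↦2, 1↦3}  → |V|=4 |E|=3  E = 2-r->2 2-r->3 3-q->2
step 2: apply R0 at {0↦3, 1↦2}  → |V|=4 |E|=0  E = ∅
halt: no rule applies after step 2
NF edges: []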